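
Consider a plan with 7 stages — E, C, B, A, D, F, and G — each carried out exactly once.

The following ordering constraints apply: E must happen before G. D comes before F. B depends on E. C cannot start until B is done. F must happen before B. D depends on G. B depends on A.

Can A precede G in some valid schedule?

Nothing in the constraints forces G before A — there is no chain from G to A.
That means at least one valid schedule has A before G.

Yes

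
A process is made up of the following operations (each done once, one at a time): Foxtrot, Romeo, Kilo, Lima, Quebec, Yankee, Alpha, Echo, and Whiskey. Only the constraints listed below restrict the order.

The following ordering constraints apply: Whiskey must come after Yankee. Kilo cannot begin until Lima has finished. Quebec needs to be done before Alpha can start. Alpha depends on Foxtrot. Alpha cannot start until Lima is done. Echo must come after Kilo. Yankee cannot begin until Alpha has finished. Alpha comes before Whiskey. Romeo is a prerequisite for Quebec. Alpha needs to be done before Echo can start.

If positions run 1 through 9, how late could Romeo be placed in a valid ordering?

The operations that are forced after Romeo, directly or by a chain of constraints, are Quebec, Yankee, Alpha, Echo, Whiskey. That's 5 operations.
So at least 5 operations follow Romeo, putting Romeo no later than position 4. That position is achievable by scheduling everything else first.

4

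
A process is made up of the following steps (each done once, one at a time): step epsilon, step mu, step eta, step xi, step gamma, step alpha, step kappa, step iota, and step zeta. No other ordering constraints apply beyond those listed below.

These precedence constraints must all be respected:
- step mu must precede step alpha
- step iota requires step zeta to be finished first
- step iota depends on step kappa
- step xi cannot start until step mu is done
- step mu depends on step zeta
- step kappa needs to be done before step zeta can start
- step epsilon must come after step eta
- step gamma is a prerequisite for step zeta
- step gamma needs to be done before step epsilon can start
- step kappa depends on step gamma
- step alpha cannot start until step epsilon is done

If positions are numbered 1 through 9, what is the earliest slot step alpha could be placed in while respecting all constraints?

Working backwards through the constraints from step alpha, its full set of required predecessors is step epsilon, step mu, step eta, step gamma, step kappa, step zeta — 6 of them.
With 6 mandatory predecessors, the earliest step alpha can sit is position 6+1 = 7, and placing just those 6 first achieves it.

7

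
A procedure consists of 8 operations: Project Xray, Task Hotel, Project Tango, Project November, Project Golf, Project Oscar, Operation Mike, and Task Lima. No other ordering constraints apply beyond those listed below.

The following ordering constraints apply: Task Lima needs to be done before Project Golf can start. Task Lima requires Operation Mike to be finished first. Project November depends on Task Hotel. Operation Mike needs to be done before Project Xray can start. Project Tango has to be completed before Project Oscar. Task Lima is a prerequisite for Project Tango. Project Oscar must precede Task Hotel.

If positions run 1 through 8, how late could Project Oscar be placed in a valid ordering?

6

The operations that are forced after Project Oscar, directly or by a chain of constraints, are Task Hotel, Project November. That's 2 operations.
So at least 2 operations follow Project Oscar, putting Project Oscar no later than position 6. That position is achievable by scheduling everything else first.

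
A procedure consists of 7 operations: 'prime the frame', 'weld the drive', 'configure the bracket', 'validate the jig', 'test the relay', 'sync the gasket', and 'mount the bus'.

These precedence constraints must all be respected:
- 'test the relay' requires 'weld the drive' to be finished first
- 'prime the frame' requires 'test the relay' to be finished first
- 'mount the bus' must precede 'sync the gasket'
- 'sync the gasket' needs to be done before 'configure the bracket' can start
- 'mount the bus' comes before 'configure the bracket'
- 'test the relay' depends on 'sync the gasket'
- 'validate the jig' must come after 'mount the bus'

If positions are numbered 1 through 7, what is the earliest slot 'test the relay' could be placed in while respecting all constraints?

4

Working backwards through the constraints from 'test the relay', its full set of required predecessors is 'weld the drive', 'sync the gasket', 'mount the bus' — 3 of them.
With 3 mandatory predecessors, the earliest 'test the relay' can sit is position 3+1 = 4, and placing just those 3 first achieves it.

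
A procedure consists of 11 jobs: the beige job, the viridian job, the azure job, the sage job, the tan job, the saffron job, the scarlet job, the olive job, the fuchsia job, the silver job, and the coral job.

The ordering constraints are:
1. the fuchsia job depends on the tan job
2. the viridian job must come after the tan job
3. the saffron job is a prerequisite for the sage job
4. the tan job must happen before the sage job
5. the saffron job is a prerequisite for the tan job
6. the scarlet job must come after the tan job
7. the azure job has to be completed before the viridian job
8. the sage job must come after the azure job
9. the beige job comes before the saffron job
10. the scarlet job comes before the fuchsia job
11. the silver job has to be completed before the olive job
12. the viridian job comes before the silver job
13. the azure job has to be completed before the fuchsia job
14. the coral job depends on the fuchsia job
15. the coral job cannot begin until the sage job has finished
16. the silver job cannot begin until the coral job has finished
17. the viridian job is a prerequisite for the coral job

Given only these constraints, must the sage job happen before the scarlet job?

No

Nothing in the constraints links the sage job and the scarlet job; they are unordered relative to each other.
So the sage job can come before the scarlet job or after — it is not forced.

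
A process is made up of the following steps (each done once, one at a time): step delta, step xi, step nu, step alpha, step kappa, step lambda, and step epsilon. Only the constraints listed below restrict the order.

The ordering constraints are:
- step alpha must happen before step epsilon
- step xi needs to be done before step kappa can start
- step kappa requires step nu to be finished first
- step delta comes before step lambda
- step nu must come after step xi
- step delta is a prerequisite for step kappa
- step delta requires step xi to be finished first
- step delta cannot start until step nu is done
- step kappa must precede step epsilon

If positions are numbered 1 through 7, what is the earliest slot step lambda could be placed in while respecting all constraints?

Working backwards through the constraints from step lambda, its full set of required predecessors is step delta, step xi, step nu — 3 of them.
So at minimum 3 steps come before step lambda, putting step lambda no earlier than position 4. That position is achievable by scheduling exactly those predecessors first.

4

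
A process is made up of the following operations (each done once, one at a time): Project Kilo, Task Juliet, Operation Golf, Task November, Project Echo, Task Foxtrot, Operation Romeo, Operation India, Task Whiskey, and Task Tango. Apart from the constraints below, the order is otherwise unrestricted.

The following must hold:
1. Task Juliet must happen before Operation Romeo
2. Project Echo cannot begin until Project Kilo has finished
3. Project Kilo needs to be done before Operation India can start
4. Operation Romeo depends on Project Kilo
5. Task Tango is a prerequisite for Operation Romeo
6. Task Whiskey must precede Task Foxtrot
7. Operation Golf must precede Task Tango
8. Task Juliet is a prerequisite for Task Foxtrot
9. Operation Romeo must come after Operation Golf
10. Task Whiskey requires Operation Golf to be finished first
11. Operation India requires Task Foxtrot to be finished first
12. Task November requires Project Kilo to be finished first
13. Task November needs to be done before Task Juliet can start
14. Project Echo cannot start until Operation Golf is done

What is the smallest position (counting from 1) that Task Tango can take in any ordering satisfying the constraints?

The only operation forced before Task Tango (directly or transitively) is Operation Golf.
With 1 mandatory predecessor, the earliest Task Tango can sit is position 1+1 = 2, and placing just that one first achieves it.

2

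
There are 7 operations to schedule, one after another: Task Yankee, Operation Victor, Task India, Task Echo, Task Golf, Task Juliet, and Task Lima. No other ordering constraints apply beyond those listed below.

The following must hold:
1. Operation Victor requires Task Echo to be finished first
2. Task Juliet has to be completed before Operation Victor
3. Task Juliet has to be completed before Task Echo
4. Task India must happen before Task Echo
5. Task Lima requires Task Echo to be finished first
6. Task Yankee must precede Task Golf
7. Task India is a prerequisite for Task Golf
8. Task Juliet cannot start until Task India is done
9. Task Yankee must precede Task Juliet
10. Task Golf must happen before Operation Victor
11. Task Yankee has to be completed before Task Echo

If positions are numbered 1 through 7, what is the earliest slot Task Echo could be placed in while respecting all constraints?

4

Working backwards through the constraints from Task Echo, its full set of required predecessors is Task Yankee, Task India, Task Juliet — 3 of them.
So at minimum 3 operations come before Task Echo, putting Task Echo no earlier than position 4. That position is achievable by scheduling exactly those predecessors first.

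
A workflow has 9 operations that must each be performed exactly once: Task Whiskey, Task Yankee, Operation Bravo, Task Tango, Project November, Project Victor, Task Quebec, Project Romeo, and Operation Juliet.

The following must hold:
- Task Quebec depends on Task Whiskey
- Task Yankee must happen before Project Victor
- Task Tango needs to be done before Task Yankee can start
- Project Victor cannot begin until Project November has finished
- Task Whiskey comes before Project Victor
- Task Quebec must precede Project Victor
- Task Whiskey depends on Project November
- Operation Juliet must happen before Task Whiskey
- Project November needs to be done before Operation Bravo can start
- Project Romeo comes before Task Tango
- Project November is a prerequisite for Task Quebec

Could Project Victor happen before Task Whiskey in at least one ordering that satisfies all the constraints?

There is a dependency chain Task Whiskey → Project Victor, so Project Victor always comes after Task Whiskey.
Hence Project Victor can never be scheduled before Task Whiskey.

No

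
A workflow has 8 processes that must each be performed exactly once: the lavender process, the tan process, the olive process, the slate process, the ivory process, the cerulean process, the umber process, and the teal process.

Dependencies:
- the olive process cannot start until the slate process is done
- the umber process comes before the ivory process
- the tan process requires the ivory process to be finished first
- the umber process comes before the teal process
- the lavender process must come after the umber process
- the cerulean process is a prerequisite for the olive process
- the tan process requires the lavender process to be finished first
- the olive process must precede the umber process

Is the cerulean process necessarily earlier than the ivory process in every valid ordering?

Yes

Tracing the constraints gives a chain: the cerulean process → the olive process → the umber process → the ivory process.
So the cerulean process must precede the ivory process in any valid ordering.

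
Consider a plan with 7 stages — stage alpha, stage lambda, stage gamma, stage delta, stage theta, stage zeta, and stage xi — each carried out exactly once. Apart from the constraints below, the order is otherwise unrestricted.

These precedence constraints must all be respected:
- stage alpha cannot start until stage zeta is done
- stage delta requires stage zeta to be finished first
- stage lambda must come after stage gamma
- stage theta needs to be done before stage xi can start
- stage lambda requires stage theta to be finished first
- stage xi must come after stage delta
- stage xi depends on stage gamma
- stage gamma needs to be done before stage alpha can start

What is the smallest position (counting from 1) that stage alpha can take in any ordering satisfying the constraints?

Every stage that must precede stage alpha has to come before it. Tracing all chains that end at stage alpha, those stages are: stage gamma, stage zeta — 2 in total.
So at minimum 2 stages come before stage alpha, putting stage alpha no earlier than position 3. That position is achievable by scheduling exactly those predecessors first.

3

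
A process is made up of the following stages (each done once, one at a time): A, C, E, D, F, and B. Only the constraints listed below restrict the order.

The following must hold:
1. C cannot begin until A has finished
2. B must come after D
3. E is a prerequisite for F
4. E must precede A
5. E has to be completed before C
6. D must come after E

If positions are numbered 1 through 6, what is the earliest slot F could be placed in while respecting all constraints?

2

The only stage forced before F (directly or transitively) is E.
With 1 mandatory predecessor, the earliest F can sit is position 1+1 = 2, and placing just that one first achieves it.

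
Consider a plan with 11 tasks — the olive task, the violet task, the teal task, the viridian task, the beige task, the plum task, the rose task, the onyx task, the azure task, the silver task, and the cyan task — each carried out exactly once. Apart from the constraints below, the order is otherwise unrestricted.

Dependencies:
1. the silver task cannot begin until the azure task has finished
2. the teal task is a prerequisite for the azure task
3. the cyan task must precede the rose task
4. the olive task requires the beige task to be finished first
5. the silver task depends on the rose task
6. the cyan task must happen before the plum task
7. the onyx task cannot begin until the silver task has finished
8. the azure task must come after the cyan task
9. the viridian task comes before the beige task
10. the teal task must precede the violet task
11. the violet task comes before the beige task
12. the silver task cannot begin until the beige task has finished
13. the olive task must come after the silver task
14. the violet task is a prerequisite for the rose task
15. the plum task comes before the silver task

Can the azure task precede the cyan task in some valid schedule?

There is a dependency chain the cyan task → the azure task, so the azure task always comes after the cyan task.
So no valid ordering can have the azure task before the cyan task.

No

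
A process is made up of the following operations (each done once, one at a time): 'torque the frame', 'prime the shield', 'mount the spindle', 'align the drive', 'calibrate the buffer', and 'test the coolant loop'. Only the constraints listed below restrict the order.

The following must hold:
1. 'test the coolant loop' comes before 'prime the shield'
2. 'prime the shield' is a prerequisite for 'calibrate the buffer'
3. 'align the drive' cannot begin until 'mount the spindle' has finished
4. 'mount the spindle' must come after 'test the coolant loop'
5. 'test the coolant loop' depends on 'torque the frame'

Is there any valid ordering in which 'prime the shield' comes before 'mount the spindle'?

Yes

Nothing in the constraints forces 'mount the spindle' before 'prime the shield' — there is no chain from 'mount the spindle' to 'prime the shield'.
So a valid ordering placing 'prime the shield' earlier than 'mount the spindle' exists.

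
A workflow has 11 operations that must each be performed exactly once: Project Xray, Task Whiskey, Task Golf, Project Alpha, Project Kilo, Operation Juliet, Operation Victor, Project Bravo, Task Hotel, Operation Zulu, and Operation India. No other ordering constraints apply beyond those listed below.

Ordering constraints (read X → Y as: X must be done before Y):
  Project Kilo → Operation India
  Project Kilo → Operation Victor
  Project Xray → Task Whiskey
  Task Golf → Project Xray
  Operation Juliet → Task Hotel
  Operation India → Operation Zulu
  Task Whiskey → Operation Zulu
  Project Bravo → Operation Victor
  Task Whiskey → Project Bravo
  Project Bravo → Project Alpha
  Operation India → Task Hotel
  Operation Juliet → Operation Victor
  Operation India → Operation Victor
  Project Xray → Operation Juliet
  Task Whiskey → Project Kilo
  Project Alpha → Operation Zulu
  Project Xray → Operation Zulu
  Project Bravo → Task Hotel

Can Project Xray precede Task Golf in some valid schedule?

No

The constraints give a chain Task Golf → Project Xray, which forces Task Golf before Project Xray.
Hence Project Xray can never be scheduled before Task Golf.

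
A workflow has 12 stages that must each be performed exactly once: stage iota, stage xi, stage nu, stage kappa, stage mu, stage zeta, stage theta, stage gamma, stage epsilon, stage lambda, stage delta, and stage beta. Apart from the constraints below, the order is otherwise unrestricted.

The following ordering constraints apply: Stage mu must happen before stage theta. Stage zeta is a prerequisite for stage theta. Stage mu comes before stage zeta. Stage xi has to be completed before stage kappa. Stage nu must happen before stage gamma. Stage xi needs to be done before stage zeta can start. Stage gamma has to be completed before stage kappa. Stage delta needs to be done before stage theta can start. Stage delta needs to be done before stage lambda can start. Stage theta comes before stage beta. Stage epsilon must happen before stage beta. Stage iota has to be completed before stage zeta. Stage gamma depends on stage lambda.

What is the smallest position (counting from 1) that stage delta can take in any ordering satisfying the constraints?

Nothing is required before stage delta; it can be the very first stage.

1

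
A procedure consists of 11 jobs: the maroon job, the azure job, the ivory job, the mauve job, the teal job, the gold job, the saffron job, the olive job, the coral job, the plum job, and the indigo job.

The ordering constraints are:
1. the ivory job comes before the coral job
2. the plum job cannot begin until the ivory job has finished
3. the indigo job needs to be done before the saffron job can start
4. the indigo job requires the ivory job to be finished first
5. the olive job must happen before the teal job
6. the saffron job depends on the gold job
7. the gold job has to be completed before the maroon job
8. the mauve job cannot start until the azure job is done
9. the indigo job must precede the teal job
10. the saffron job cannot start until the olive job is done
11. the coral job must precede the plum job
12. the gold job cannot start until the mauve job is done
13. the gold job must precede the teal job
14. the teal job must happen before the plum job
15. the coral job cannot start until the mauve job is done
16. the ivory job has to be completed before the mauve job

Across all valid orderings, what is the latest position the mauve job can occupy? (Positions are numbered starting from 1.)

5

Every job that must follow the mauve job has to come after it. Tracing all chains starting from the mauve job, those jobs are: the maroon job, the teal job, the gold job, the saffron job, the coral job, the plum job — 6 in total.
With 6 mandatory successors out of 11 jobs total, the latest slot for the mauve job is 11−6 = 5, and it's reachable by doing all non-successors before the mauve job.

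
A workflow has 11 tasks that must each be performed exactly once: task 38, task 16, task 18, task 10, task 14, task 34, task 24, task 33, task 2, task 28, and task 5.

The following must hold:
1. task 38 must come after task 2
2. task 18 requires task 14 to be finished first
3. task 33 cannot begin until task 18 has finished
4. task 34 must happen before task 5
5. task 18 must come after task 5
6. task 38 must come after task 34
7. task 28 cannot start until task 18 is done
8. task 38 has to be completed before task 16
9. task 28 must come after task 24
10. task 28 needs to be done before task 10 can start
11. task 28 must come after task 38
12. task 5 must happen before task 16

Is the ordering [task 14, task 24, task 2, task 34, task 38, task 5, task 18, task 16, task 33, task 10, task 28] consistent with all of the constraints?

Here task 28 comes after task 10.
That contradicts the constraint that task 28 must precede task 10.

No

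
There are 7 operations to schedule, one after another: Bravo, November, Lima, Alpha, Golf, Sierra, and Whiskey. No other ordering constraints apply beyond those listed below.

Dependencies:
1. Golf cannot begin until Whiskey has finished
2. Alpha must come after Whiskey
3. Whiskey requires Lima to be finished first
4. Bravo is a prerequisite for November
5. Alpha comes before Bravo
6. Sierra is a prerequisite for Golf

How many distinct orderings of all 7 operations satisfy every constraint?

The operations with no prerequisites are Lima, Sierra; any of them can be placed first.
Counting all ways to extend the partial order to a total order gives 18.

18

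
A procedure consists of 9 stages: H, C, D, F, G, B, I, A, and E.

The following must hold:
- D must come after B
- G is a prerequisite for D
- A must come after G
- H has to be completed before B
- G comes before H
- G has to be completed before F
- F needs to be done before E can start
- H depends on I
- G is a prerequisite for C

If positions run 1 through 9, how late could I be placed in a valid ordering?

6

The stages that are forced after I, directly or by a chain of constraints, are H, D, B. That's 3 stages.
So at least 3 stages follow I, putting I no later than position 6. That position is achievable by scheduling everything else first.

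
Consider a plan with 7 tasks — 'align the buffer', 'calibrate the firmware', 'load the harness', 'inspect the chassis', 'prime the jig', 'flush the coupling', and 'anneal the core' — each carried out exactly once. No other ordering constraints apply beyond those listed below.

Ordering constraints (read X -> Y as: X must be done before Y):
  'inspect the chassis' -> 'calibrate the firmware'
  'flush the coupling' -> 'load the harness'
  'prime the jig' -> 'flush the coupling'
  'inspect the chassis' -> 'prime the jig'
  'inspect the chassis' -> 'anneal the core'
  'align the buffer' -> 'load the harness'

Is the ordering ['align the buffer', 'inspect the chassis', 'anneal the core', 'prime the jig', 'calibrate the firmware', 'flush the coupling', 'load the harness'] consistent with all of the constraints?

Every stated constraint is respected: 'align the buffer' sits at position 1, ahead of 'load the harness' at position 7, and each of the other listed pairs likewise has the predecessor earlier in the sequence.

Yes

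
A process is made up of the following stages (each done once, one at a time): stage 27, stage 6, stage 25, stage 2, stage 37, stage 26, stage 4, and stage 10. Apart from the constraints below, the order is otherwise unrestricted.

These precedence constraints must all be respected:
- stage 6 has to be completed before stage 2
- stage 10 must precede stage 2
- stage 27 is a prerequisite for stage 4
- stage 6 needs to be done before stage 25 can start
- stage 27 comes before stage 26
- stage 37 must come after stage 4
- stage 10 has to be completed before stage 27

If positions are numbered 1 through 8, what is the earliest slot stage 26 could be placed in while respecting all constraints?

3

Working backwards through the constraints from stage 26, its full set of required predecessors is stage 27, stage 10 — 2 of them.
So at minimum 2 stages come before stage 26, putting stage 26 no earlier than position 3. That position is achievable by scheduling exactly those predecessors first.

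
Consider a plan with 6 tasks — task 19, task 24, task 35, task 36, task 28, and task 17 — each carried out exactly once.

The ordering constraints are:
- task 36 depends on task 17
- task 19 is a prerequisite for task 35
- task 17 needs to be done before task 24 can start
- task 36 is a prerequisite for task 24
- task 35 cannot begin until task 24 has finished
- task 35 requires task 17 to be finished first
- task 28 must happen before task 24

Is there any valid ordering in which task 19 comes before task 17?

Nothing in the constraints forces task 17 before task 19 — there is no chain from task 17 to task 19.
That means at least one valid schedule has task 19 before task 17.

Yes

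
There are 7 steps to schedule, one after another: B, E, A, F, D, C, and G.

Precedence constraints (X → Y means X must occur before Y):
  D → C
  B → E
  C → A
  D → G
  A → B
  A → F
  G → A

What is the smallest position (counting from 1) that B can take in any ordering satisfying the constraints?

Working backwards through the constraints from B, its full set of required predecessors is A, D, C, G — 4 of them.
So at minimum 4 steps come before B, putting B no earlier than position 5. That position is achievable by scheduling exactly those predecessors first.

5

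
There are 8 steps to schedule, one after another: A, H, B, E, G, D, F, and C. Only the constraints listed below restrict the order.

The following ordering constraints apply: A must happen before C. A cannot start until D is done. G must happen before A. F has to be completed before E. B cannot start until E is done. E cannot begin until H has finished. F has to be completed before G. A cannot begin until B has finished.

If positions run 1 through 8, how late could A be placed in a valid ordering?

7

The only step forced after A (directly or by a chain) is C.
So at least 1 step follows A, putting A no later than position 7. That position is achievable by scheduling everything else first.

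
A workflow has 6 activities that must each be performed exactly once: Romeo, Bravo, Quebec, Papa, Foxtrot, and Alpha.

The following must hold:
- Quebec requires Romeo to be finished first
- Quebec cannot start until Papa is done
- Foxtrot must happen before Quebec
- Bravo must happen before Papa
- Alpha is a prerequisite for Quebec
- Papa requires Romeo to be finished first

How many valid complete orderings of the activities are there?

4 activities have no prerequisites (Romeo, Bravo, Foxtrot, Alpha), so any of them could come first.
Systematically extending each partial ordering one activity at a time and counting, there are 40 complete orderings.

40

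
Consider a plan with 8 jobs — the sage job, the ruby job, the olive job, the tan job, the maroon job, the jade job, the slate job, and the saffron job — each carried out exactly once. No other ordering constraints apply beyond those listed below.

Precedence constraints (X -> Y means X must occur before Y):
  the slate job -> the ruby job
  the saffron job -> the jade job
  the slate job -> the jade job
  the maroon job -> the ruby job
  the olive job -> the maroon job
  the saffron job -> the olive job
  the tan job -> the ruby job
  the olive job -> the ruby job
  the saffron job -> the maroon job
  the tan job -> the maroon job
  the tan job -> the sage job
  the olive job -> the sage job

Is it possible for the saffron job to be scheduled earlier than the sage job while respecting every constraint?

The constraints force the saffron job before the sage job, so yes — every valid ordering has the saffron job earlier.

Yes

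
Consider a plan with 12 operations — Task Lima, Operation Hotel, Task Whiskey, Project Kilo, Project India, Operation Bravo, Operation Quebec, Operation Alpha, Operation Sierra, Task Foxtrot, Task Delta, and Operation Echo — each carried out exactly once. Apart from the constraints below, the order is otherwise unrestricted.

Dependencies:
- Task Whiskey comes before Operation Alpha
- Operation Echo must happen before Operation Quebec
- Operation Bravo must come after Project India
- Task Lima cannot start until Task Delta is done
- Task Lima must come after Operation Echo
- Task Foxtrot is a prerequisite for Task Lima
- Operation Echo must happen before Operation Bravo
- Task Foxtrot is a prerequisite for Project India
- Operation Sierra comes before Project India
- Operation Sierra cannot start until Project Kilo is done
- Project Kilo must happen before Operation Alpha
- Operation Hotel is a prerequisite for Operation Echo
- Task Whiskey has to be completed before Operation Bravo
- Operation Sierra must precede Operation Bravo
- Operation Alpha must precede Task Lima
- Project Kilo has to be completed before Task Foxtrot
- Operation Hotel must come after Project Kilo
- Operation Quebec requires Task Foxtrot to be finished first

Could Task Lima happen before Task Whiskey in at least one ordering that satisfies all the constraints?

The constraints give a chain Task Whiskey → Operation Alpha → Task Lima, which forces Task Whiskey before Task Lima.
Hence Task Lima can never be scheduled before Task Whiskey.

No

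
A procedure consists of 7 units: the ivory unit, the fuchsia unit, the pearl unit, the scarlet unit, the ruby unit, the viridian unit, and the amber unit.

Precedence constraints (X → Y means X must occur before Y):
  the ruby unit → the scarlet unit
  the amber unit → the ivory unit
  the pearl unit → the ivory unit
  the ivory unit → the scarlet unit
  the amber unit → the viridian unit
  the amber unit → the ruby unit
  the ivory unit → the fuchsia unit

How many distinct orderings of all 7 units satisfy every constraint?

67

The units with no prerequisites are the pearl unit, the amber unit; any of them can be placed first.
Counting all ways to extend the partial order to a total order gives 67.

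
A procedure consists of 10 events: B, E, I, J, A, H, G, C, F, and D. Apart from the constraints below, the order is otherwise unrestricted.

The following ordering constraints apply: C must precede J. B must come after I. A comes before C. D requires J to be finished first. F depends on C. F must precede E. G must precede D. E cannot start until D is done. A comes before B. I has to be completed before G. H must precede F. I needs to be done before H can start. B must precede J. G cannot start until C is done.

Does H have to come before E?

Chaining the stated constraints: H → F → E.
So H must precede E in any valid ordering.

Yes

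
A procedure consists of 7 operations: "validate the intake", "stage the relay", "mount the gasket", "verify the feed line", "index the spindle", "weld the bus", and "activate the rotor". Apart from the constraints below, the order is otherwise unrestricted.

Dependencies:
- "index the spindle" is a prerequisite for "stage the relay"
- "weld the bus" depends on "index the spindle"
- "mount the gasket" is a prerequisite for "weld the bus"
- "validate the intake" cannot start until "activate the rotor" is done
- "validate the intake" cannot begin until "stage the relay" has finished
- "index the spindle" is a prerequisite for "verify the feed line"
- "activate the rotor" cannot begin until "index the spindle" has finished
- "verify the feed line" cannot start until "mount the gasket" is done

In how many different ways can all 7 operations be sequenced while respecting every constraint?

120

2 operations have no prerequisites ("mount the gasket", "index the spindle"), so any of them could come first.
Systematically extending each partial ordering one operation at a time and counting, there are 120 complete orderings.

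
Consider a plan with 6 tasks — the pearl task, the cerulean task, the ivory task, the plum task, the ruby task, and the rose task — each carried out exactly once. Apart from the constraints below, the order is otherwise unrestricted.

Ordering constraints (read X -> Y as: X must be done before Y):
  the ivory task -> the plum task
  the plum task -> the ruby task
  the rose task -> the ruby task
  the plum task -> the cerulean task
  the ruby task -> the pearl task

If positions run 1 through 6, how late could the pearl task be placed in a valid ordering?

6

Nothing depends on the pearl task, so it can be the final task, position 6.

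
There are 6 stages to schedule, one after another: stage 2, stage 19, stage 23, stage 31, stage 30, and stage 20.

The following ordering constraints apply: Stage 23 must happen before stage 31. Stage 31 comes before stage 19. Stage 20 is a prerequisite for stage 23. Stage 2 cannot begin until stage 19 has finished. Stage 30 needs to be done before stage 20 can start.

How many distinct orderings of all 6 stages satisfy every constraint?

1

Stage 30 is the only stage with nothing required before it, so every ordering starts there.
Continuing from there, at each step only one stage has all its prerequisites placed, so the ordering is fully determined — there is exactly 1.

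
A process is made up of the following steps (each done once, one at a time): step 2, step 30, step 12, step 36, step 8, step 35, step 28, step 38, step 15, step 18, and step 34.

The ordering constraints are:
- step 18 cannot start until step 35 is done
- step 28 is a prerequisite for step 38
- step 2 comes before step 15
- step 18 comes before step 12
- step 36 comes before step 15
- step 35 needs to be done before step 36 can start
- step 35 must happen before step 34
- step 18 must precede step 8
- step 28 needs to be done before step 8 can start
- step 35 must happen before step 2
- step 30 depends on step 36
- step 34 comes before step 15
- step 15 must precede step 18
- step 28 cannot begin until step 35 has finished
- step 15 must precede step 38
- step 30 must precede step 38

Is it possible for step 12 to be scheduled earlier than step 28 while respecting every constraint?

Yes

The constraints leave step 12 and step 28 unordered relative to each other; nothing requires step 28 earlier.
So a valid ordering placing step 12 earlier than step 28 exists.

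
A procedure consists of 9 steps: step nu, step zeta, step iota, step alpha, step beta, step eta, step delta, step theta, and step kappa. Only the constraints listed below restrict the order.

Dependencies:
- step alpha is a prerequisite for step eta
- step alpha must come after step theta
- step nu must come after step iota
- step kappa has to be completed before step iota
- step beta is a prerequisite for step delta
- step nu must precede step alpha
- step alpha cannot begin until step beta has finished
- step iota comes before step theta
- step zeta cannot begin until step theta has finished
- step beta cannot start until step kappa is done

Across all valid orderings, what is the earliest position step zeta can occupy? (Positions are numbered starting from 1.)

4

The steps that are forced before step zeta, directly or transitively, are step iota, step theta, step kappa. That's 3 steps.
So at minimum 3 steps come before step zeta, putting step zeta no earlier than position 4. That position is achievable by scheduling exactly those predecessors first.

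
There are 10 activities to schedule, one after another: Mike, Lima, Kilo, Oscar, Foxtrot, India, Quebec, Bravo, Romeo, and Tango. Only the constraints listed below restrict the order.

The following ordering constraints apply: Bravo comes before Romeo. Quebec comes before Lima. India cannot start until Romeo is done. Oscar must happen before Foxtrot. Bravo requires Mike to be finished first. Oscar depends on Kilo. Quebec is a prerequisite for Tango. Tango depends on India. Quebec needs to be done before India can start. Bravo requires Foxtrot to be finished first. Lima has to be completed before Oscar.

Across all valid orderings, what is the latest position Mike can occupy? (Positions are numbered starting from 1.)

6

Following every chain forward from Mike, the activities that must come later are India, Bravo, Romeo, Tango — 4 of them.
So at least 4 activities follow Mike, putting Mike no later than position 6. That position is achievable by scheduling everything else first.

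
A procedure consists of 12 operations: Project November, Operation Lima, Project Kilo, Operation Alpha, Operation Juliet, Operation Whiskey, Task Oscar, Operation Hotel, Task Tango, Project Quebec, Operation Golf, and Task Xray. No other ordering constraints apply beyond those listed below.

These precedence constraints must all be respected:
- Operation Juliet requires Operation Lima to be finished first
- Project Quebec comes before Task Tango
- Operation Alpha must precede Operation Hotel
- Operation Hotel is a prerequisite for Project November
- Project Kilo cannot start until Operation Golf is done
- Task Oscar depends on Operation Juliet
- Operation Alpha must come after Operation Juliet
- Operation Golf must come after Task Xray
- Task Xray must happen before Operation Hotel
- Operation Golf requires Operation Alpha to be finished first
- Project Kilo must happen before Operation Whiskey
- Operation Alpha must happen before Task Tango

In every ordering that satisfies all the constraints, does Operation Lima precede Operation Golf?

There is a constraint chain Operation Lima → Operation Juliet → Operation Alpha → Operation Golf.
Hence Operation Lima necessarily comes before Operation Golf.

Yes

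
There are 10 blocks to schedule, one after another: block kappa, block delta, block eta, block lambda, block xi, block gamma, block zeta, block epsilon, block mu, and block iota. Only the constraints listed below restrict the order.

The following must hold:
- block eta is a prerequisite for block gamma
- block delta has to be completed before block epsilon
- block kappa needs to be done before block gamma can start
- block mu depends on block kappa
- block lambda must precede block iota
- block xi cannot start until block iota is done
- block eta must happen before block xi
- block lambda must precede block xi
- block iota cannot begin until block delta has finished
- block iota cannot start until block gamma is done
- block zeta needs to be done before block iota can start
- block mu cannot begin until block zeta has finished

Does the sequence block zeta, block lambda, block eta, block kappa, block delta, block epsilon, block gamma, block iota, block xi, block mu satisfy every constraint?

Yes

Checking each listed constraint against this order: for instance, block zeta is in position 1 and block mu in position 10, so that constraint holds — and the remaining constraints check out the same way.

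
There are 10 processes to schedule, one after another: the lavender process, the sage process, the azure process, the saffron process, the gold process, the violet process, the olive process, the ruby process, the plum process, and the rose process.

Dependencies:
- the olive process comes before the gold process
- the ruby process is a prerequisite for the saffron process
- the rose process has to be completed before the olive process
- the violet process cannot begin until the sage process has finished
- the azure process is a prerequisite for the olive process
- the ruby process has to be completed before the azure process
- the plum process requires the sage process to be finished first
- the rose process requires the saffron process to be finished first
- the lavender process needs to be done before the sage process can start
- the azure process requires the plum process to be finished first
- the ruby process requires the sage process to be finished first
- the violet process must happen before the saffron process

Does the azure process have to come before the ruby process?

There is a chain the ruby process → the azure process, which puts the ruby process before the azure process.
So the azure process never precedes the ruby process.

No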